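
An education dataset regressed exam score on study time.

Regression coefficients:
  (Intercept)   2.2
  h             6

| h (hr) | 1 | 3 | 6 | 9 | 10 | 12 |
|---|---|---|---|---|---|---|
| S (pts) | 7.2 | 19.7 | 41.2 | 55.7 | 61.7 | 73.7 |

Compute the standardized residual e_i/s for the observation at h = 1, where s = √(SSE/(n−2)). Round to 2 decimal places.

-0.60

h=1: Ŝ = 2.2 + 6·1 = 8.2; e = 7.2 − 8.2 = -1
h=3: Ŝ = 2.2 + 6·3 = 20.2; e = 19.7 − 20.2 = -0.5
h=6: Ŝ = 2.2 + 6·6 = 38.2; e = 41.2 − 38.2 = 3
h=9: Ŝ = 2.2 + 6·9 = 56.2; e = 55.7 − 56.2 = -0.5
h=10: Ŝ = 2.2 + 6·10 = 62.2; e = 61.7 − 62.2 = -0.5
h=12: Ŝ = 2.2 + 6·12 = 74.2; e = 73.7 − 74.2 = -0.5
SSE = 1 + 0.25 + 9 + 0.25 + 0.25 + 0.25 = 11
s = √(11/4) = 1.65831
e/s = -1 / 1.65831 = -0.60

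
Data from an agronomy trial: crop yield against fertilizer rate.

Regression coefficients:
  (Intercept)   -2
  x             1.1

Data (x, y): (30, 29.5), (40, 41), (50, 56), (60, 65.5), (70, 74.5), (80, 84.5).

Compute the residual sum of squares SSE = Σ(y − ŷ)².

x=30: ŷ = -2 + 1.1·30 = 31; e = 29.5 − 31 = -1.5
x=40: ŷ = -2 + 1.1·40 = 42; e = 41 − 42 = -1
x=50: ŷ = -2 + 1.1·50 = 53; e = 56 − 53 = 3
x=60: ŷ = -2 + 1.1·60 = 64; e = 65.5 − 64 = 1.5
x=70: ŷ = -2 + 1.1·70 = 75; e = 74.5 − 75 = -0.5
x=80: ŷ = -2 + 1.1·80 = 86; e = 84.5 − 86 = -1.5
SSE = 2.25 + 1 + 9 + 2.25 + 0.25 + 2.25 = 17

SSE = 17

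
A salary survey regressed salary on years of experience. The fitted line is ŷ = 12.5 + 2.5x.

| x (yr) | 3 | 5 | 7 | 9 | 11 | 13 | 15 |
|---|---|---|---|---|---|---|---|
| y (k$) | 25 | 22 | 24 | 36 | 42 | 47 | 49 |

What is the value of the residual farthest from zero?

x=3: ŷ = 12.5 + 2.5·3 = 20; r = 25 − 20 = 5
x=5: ŷ = 12.5 + 2.5·5 = 25; r = 22 − 25 = -3
x=7: ŷ = 12.5 + 2.5·7 = 30; r = 24 − 30 = -6
x=9: ŷ = 12.5 + 2.5·9 = 35; r = 36 − 35 = 1
x=11: ŷ = 12.5 + 2.5·11 = 40; r = 42 − 40 = 2
x=13: ŷ = 12.5 + 2.5·13 = 45; r = 47 − 45 = 2
x=15: ŷ = 12.5 + 2.5·15 = 50; r = 49 − 50 = -1
Largest |r| is 6 at x = 7, residual -6.

r = -6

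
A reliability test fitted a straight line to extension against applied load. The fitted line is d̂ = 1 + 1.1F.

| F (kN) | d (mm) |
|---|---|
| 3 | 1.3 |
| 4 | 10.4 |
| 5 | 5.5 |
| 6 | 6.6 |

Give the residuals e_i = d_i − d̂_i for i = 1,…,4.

-3, 5, -1, -1

F=3: d̂ = 1 + 1.1·3 = 4.3; e = 1.3 − 4.3 = -3
F=4: d̂ = 1 + 1.1·4 = 5.4; e = 10.4 − 5.4 = 5
F=5: d̂ = 1 + 1.1·5 = 6.5; e = 5.5 − 6.5 = -1
F=6: d̂ = 1 + 1.1·6 = 7.6; e = 6.6 − 7.6 = -1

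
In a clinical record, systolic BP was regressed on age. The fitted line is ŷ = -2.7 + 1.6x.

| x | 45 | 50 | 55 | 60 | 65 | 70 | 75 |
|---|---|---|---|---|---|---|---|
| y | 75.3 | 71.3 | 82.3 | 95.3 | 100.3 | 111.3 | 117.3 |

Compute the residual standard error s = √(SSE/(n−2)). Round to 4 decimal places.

s = 4.2426

x=45: ŷ = -2.7 + 1.6·45 = 69.3; r = 75.3 − 69.3 = 6
x=50: ŷ = -2.7 + 1.6·50 = 77.3; r = 71.3 − 77.3 = -6
x=55: ŷ = -2.7 + 1.6·55 = 85.3; r = 82.3 − 85.3 = -3
x=60: ŷ = -2.7 + 1.6·60 = 93.3; r = 95.3 − 93.3 = 2
x=65: ŷ = -2.7 + 1.6·65 = 101.3; r = 100.3 − 101.3 = -1
x=70: ŷ = -2.7 + 1.6·70 = 109.3; r = 111.3 − 109.3 = 2
x=75: ŷ = -2.7 + 1.6·75 = 117.3; r = 117.3 − 117.3 = 0
SSE = 36 + 36 + 9 + 4 + 1 + 4 + 0 = 90
s = √(90/5) = √18 ≈ 4.2426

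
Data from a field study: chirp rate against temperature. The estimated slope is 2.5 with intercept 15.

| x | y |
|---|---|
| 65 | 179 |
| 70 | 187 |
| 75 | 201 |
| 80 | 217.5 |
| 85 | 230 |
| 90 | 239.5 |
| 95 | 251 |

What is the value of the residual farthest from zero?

r = -3

x=65: ŷ = 15 + 2.5·65 = 177.5; r = 179 − 177.5 = 1.5
x=70: ŷ = 15 + 2.5·70 = 190; r = 187 − 190 = -3
x=75: ŷ = 15 + 2.5·75 = 202.5; r = 201 − 202.5 = -1.5
x=80: ŷ = 15 + 2.5·80 = 215; r = 217.5 − 215 = 2.5
x=85: ŷ = 15 + 2.5·85 = 227.5; r = 230 − 227.5 = 2.5
x=90: ŷ = 15 + 2.5·90 = 240; r = 239.5 − 240 = -0.5
x=95: ŷ = 15 + 2.5·95 = 252.5; r = 251 − 252.5 = -1.5
Largest |r| is 3 at x = 70, residual -3.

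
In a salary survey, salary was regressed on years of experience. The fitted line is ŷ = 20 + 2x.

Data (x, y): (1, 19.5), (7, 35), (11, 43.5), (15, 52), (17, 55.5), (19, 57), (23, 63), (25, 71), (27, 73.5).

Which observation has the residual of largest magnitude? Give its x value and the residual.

x = 23, r = -3

x=1: ŷ = 20 + 2·1 = 22; r = 19.5 − 22 = -2.5
x=7: ŷ = 20 + 2·7 = 34; r = 35 − 34 = 1
x=11: ŷ = 20 + 2·11 = 42; r = 43.5 − 42 = 1.5
x=15: ŷ = 20 + 2·15 = 50; r = 52 − 50 = 2
x=17: ŷ = 20 + 2·17 = 54; r = 55.5 − 54 = 1.5
x=19: ŷ = 20 + 2·19 = 58; r = 57 − 58 = -1
x=23: ŷ = 20 + 2·23 = 66; r = 63 − 66 = -3
x=25: ŷ = 20 + 2·25 = 70; r = 71 − 70 = 1
x=27: ŷ = 20 + 2·27 = 74; r = 73.5 − 74 = -0.5
Largest |r| is 3 at x = 23, residual -3.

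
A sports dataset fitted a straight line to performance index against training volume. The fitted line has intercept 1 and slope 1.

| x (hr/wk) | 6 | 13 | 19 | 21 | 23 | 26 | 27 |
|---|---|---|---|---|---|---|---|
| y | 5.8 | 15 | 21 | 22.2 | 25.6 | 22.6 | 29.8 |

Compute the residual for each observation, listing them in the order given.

x=6: ŷ = 1 + 6 = 7; r = 5.8 − 7 = -1.2
x=13: ŷ = 1 + 13 = 14; r = 15 − 14 = 1
x=19: ŷ = 1 + 19 = 20; r = 21 − 20 = 1
x=21: ŷ = 1 + 21 = 22; r = 22.2 − 22 = 0.2
x=23: ŷ = 1 + 23 = 24; r = 25.6 − 24 = 1.6
x=26: ŷ = 1 + 26 = 27; r = 22.6 − 27 = -4.4
x=27: ŷ = 1 + 27 = 28; r = 29.8 − 28 = 1.8

-1.2, 1, 1, 0.2, 1.6, -4.4, 1.8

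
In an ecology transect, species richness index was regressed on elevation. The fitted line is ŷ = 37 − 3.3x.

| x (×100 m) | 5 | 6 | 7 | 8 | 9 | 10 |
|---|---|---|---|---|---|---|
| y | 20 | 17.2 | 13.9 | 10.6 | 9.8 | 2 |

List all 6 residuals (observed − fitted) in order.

x=5: ŷ = 37 − 3.3·5 = 20.5; r = 20 − 20.5 = -0.5
x=6: ŷ = 37 − 3.3·6 = 17.2; r = 17.2 − 17.2 = 0
x=7: ŷ = 37 − 3.3·7 = 13.9; r = 13.9 − 13.9 = 0
x=8: ŷ = 37 − 3.3·8 = 10.6; r = 10.6 − 10.6 = 0
x=9: ŷ = 37 − 3.3·9 = 7.3; r = 9.8 − 7.3 = 2.5
x=10: ŷ = 37 − 3.3·10 = 4; r = 2 − 4 = -2

-0.5, 0, 0, 0, 2.5, -2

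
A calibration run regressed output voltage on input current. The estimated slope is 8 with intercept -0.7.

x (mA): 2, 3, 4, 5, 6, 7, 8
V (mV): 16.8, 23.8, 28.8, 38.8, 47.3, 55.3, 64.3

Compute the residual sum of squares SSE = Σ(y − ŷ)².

SSE = 10

x=2: V̂ = -0.7 + 8·2 = 15.3; e = 16.8 − 15.3 = 1.5
x=3: V̂ = -0.7 + 8·3 = 23.3; e = 23.8 − 23.3 = 0.5
x=4: V̂ = -0.7 + 8·4 = 31.3; e = 28.8 − 31.3 = -2.5
x=5: V̂ = -0.7 + 8·5 = 39.3; e = 38.8 − 39.3 = -0.5
x=6: V̂ = -0.7 + 8·6 = 47.3; e = 47.3 − 47.3 = 0
x=7: V̂ = -0.7 + 8·7 = 55.3; e = 55.3 − 55.3 = 0
x=8: V̂ = -0.7 + 8·8 = 63.3; e = 64.3 − 63.3 = 1
SSE = 2.25 + 0.25 + 6.25 + 0.25 + 0 + 0 + 1 = 10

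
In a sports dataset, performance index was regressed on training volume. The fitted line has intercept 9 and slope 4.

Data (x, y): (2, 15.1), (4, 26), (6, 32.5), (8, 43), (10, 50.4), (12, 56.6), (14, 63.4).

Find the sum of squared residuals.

x=2: ŷ = 9 + 4·2 = 17; e = 15.1 − 17 = -1.9
x=4: ŷ = 9 + 4·4 = 25; e = 26 − 25 = 1
x=6: ŷ = 9 + 4·6 = 33; e = 32.5 − 33 = -0.5
x=8: ŷ = 9 + 4·8 = 41; e = 43 − 41 = 2
x=10: ŷ = 9 + 4·10 = 49; e = 50.4 − 49 = 1.4
x=12: ŷ = 9 + 4·12 = 57; e = 56.6 − 57 = -0.4
x=14: ŷ = 9 + 4·14 = 65; e = 63.4 − 65 = -1.6
SSE = 3.61 + 1 + 0.25 + 4 + 1.96 + 0.16 + 2.56 = 13.54

SSE = 13.54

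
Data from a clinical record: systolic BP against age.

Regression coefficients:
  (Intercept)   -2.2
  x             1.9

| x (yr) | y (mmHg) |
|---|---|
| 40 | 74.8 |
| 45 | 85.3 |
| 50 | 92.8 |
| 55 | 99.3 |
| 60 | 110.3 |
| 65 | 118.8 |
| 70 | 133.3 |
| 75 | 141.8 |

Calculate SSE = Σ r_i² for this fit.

x=40: ŷ = -2.2 + 1.9·40 = 73.8; r = 74.8 − 73.8 = 1
x=45: ŷ = -2.2 + 1.9·45 = 83.3; r = 85.3 − 83.3 = 2
x=50: ŷ = -2.2 + 1.9·50 = 92.8; r = 92.8 − 92.8 = 0
x=55: ŷ = -2.2 + 1.9·55 = 102.3; r = 99.3 − 102.3 = -3
x=60: ŷ = -2.2 + 1.9·60 = 111.8; r = 110.3 − 111.8 = -1.5
x=65: ŷ = -2.2 + 1.9·65 = 121.3; r = 118.8 − 121.3 = -2.5
x=70: ŷ = -2.2 + 1.9·70 = 130.8; r = 133.3 − 130.8 = 2.5
x=75: ŷ = -2.2 + 1.9·75 = 140.3; r = 141.8 − 140.3 = 1.5
SSE = 1 + 4 + 0 + 9 + 2.25 + 6.25 + 6.25 + 2.25 = 31

SSE = 31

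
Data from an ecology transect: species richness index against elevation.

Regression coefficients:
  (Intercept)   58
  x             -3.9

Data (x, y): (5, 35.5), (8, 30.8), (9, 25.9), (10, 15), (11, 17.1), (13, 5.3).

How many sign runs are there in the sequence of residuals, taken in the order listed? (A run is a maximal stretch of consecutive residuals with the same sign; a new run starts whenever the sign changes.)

5 runs

x=5: ŷ = 58 − 3.9·5 = 38.5; r = 35.5 − 38.5 = -3
x=8: ŷ = 58 − 3.9·8 = 26.8; r = 30.8 − 26.8 = 4
x=9: ŷ = 58 − 3.9·9 = 22.9; r = 25.9 − 22.9 = 3
x=10: ŷ = 58 − 3.9·10 = 19; r = 15 − 19 = -4
x=11: ŷ = 58 − 3.9·11 = 15.1; r = 17.1 − 15.1 = 2
x=13: ŷ = 58 − 3.9·13 = 7.3; r = 5.3 − 7.3 = -2
Signs: − + + − + −
Runs: −×1, +×2, −×1, +×1, −×1 → 5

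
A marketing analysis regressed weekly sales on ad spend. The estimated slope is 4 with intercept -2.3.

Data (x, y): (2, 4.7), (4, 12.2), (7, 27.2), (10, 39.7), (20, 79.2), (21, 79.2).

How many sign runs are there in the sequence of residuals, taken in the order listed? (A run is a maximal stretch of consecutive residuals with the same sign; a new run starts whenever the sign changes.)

x=2: ŷ = -2.3 + 4·2 = 5.7; e = 4.7 − 5.7 = -1
x=4: ŷ = -2.3 + 4·4 = 13.7; e = 12.2 − 13.7 = -1.5
x=7: ŷ = -2.3 + 4·7 = 25.7; e = 27.2 − 25.7 = 1.5
x=10: ŷ = -2.3 + 4·10 = 37.7; e = 39.7 − 37.7 = 2
x=20: ŷ = -2.3 + 4·20 = 77.7; e = 79.2 − 77.7 = 1.5
x=21: ŷ = -2.3 + 4·21 = 81.7; e = 79.2 − 81.7 = -2.5
Signs: − − + + + −
Runs: −×2, +×3, −×1 → 3

3 runs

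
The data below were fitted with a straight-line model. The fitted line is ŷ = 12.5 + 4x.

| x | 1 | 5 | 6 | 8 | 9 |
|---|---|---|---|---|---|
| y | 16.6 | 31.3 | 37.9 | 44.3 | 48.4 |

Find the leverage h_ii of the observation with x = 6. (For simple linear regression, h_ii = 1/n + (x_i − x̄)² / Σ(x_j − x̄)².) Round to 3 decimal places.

h = 0.201

x̄ = (1 + 5 + 6 + 8 + 9)/5 = 5.8
Σ(x − x̄)² = 23.04 + 0.64 + 0.04 + 4.84 + 10.24 = 38.8
h = 1/5 + (0.2)²/38.8 = 0.2 + 0.00103093 = 0.201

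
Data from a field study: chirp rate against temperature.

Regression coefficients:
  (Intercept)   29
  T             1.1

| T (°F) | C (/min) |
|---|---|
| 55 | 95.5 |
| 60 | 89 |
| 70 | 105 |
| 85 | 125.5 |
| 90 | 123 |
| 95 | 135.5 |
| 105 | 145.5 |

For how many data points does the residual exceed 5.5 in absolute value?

2

T=55: ŷ = 29 + 1.1·55 = 89.5; r = 95.5 − 89.5 = 6
T=60: ŷ = 29 + 1.1·60 = 95; r = 89 − 95 = -6
T=70: ŷ = 29 + 1.1·70 = 106; r = 105 − 106 = -1
T=85: ŷ = 29 + 1.1·85 = 122.5; r = 125.5 − 122.5 = 3
T=90: ŷ = 29 + 1.1·90 = 128; r = 123 − 128 = -5
T=95: ŷ = 29 + 1.1·95 = 133.5; r = 135.5 − 133.5 = 2
T=105: ŷ = 29 + 1.1·105 = 144.5; r = 145.5 − 144.5 = 1
|r| > 5.5: T=55 (|r|=6), T=60 (|r|=6) → 2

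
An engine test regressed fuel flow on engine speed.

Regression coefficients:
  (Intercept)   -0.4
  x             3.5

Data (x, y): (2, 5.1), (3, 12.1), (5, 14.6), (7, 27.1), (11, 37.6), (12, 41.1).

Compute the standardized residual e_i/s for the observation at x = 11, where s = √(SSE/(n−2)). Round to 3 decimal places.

-0.213

x=2: ŷ = -0.4 + 3.5·2 = 6.6; e = 5.1 − 6.6 = -1.5
x=3: ŷ = -0.4 + 3.5·3 = 10.1; e = 12.1 − 10.1 = 2
x=5: ŷ = -0.4 + 3.5·5 = 17.1; e = 14.6 − 17.1 = -2.5
x=7: ŷ = -0.4 + 3.5·7 = 24.1; e = 27.1 − 24.1 = 3
x=11: ŷ = -0.4 + 3.5·11 = 38.1; e = 37.6 − 38.1 = -0.5
x=12: ŷ = -0.4 + 3.5·12 = 41.6; e = 41.1 − 41.6 = -0.5
SSE = 2.25 + 4 + 6.25 + 9 + 0.25 + 0.25 = 22
s = √(22/4) = 2.34521
e/s = -0.5 / 2.34521 = -0.213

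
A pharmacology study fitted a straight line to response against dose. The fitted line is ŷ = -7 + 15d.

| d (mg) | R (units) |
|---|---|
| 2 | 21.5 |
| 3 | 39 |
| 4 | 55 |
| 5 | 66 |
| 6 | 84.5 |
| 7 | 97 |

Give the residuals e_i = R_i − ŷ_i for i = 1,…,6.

d=2: ŷ = -7 + 15·2 = 23; e = 21.5 − 23 = -1.5
d=3: ŷ = -7 + 15·3 = 38; e = 39 − 38 = 1
d=4: ŷ = -7 + 15·4 = 53; e = 55 − 53 = 2
d=5: ŷ = -7 + 15·5 = 68; e = 66 − 68 = -2
d=6: ŷ = -7 + 15·6 = 83; e = 84.5 − 83 = 1.5
d=7: ŷ = -7 + 15·7 = 98; e = 97 − 98 = -1

-1.5, 1, 2, -2, 1.5, -1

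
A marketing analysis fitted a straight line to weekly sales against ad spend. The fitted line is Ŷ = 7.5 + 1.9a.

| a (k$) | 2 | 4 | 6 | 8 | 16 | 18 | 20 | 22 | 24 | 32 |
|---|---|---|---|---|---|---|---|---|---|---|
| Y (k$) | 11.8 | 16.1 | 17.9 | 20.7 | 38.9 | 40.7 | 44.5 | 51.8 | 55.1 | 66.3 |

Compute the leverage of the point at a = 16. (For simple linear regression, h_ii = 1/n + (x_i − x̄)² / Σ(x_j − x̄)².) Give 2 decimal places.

h = 0.10

ā = (2 + 4 + 6 + 8 + 16 + 18 + 20 + 22 + 24 + 32)/10 = 15.2
Σ(a − ā)² = 174.24 + 125.44 + 84.64 + 51.84 + 0.64 + 7.84 + 23.04 + 46.24 + 77.44 + 282.24 = 873.6
h = 1/10 + (0.8)²/873.6 = 0.1 + 0.000732601 = 0.10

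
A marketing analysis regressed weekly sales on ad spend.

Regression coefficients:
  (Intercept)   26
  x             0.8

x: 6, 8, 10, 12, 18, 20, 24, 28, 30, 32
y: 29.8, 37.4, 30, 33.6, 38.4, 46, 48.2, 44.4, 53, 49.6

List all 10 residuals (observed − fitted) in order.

x=6: ŷ = 26 + 0.8·6 = 30.8; r = 29.8 − 30.8 = -1
x=8: ŷ = 26 + 0.8·8 = 32.4; r = 37.4 − 32.4 = 5
x=10: ŷ = 26 + 0.8·10 = 34; r = 30 − 34 = -4
x=12: ŷ = 26 + 0.8·12 = 35.6; r = 33.6 − 35.6 = -2
x=18: ŷ = 26 + 0.8·18 = 40.4; r = 38.4 − 40.4 = -2
x=20: ŷ = 26 + 0.8·20 = 42; r = 46 − 42 = 4
x=24: ŷ = 26 + 0.8·24 = 45.2; r = 48.2 − 45.2 = 3
x=28: ŷ = 26 + 0.8·28 = 48.4; r = 44.4 − 48.4 = -4
x=30: ŷ = 26 + 0.8·30 = 50; r = 53 − 50 = 3
x=32: ŷ = 26 + 0.8·32 = 51.6; r = 49.6 − 51.6 = -2

-1, 5, -4, -2, -2, 4, 3, -4, 3, -2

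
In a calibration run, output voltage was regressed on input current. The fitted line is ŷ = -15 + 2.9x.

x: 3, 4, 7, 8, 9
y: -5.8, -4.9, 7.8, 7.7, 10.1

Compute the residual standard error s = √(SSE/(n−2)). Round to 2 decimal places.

s = 1.83

x=3: ŷ = -15 + 2.9·3 = -6.3; r = -5.8 − (-6.3) = 0.5
x=4: ŷ = -15 + 2.9·4 = -3.4; r = -4.9 − (-3.4) = -1.5
x=7: ŷ = -15 + 2.9·7 = 5.3; r = 7.8 − 5.3 = 2.5
x=8: ŷ = -15 + 2.9·8 = 8.2; r = 7.7 − 8.2 = -0.5
x=9: ŷ = -15 + 2.9·9 = 11.1; r = 10.1 − 11.1 = -1
SSE = 0.25 + 2.25 + 6.25 + 0.25 + 1 = 10
s = √(10/3) = √3.33333 ≈ 1.83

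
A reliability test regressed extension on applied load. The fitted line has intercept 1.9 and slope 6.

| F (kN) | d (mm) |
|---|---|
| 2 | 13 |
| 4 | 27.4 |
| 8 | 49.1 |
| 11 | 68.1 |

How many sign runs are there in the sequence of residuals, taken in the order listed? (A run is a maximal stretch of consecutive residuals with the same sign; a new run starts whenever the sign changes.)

F=2: ŷ = 1.9 + 6·2 = 13.9; r = 13 − 13.9 = -0.9
F=4: ŷ = 1.9 + 6·4 = 25.9; r = 27.4 − 25.9 = 1.5
F=8: ŷ = 1.9 + 6·8 = 49.9; r = 49.1 − 49.9 = -0.8
F=11: ŷ = 1.9 + 6·11 = 67.9; r = 68.1 − 67.9 = 0.2
Signs: − + − +
Runs: −×1, +×1, −×1, +×1 → 4

4 runs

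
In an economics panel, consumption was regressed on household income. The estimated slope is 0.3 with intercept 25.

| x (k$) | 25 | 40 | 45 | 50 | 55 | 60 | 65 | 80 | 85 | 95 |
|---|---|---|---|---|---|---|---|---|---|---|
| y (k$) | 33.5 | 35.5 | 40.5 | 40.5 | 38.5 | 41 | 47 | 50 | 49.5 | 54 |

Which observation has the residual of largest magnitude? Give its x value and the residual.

x=25: ŷ = 25 + 0.3·25 = 32.5; e = 33.5 − 32.5 = 1
x=40: ŷ = 25 + 0.3·40 = 37; e = 35.5 − 37 = -1.5
x=45: ŷ = 25 + 0.3·45 = 38.5; e = 40.5 − 38.5 = 2
x=50: ŷ = 25 + 0.3·50 = 40; e = 40.5 − 40 = 0.5
x=55: ŷ = 25 + 0.3·55 = 41.5; e = 38.5 − 41.5 = -3
x=60: ŷ = 25 + 0.3·60 = 43; e = 41 − 43 = -2
x=65: ŷ = 25 + 0.3·65 = 44.5; e = 47 − 44.5 = 2.5
x=80: ŷ = 25 + 0.3·80 = 49; e = 50 − 49 = 1
x=85: ŷ = 25 + 0.3·85 = 50.5; e = 49.5 − 50.5 = -1
x=95: ŷ = 25 + 0.3·95 = 53.5; e = 54 − 53.5 = 0.5
Largest |e| is 3 at x = 55, residual -3.

x = 55, e = -3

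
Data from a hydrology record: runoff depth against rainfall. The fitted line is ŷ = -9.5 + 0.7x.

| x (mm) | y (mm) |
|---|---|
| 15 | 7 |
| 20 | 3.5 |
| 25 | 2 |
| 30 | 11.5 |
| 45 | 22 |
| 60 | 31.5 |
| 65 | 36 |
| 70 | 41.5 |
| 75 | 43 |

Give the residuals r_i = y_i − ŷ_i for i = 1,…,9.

6, -1, -6, 0, 0, -1, 0, 2, 0

x=15: ŷ = -9.5 + 0.7·15 = 1; r = 7 − 1 = 6
x=20: ŷ = -9.5 + 0.7·20 = 4.5; r = 3.5 − 4.5 = -1
x=25: ŷ = -9.5 + 0.7·25 = 8; r = 2 − 8 = -6
x=30: ŷ = -9.5 + 0.7·30 = 11.5; r = 11.5 − 11.5 = 0
x=45: ŷ = -9.5 + 0.7·45 = 22; r = 22 − 22 = 0
x=60: ŷ = -9.5 + 0.7·60 = 32.5; r = 31.5 − 32.5 = -1
x=65: ŷ = -9.5 + 0.7·65 = 36; r = 36 − 36 = 0
x=70: ŷ = -9.5 + 0.7·70 = 39.5; r = 41.5 − 39.5 = 2
x=75: ŷ = -9.5 + 0.7·75 = 43; r = 43 − 43 = 0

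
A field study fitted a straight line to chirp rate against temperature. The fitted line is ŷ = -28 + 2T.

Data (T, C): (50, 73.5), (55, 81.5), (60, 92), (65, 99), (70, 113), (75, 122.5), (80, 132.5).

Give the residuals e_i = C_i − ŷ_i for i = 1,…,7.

1.5, -0.5, 0, -3, 1, 0.5, 0.5

T=50: ŷ = -28 + 2·50 = 72; e = 73.5 − 72 = 1.5
T=55: ŷ = -28 + 2·55 = 82; e = 81.5 − 82 = -0.5
T=60: ŷ = -28 + 2·60 = 92; e = 92 − 92 = 0
T=65: ŷ = -28 + 2·65 = 102; e = 99 − 102 = -3
T=70: ŷ = -28 + 2·70 = 112; e = 113 − 112 = 1
T=75: ŷ = -28 + 2·75 = 122; e = 122.5 − 122 = 0.5
T=80: ŷ = -28 + 2·80 = 132; e = 132.5 − 132 = 0.5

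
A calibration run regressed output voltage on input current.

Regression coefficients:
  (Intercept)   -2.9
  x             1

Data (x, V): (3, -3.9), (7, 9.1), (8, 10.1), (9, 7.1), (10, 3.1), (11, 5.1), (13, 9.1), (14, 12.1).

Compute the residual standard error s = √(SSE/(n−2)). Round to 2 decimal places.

x=3: ŷ = -2.9 + 3 = 0.1; e = -3.9 − 0.1 = -4
x=7: ŷ = -2.9 + 7 = 4.1; e = 9.1 − 4.1 = 5
x=8: ŷ = -2.9 + 8 = 5.1; e = 10.1 − 5.1 = 5
x=9: ŷ = -2.9 + 9 = 6.1; e = 7.1 − 6.1 = 1
x=10: ŷ = -2.9 + 10 = 7.1; e = 3.1 − 7.1 = -4
x=11: ŷ = -2.9 + 11 = 8.1; e = 5.1 − 8.1 = -3
x=13: ŷ = -2.9 + 13 = 10.1; e = 9.1 − 10.1 = -1
x=14: ŷ = -2.9 + 14 = 11.1; e = 12.1 − 11.1 = 1
SSE = 16 + 25 + 25 + 1 + 16 + 9 + 1 + 1 = 94
s = √(94/6) = √15.6667 ≈ 3.96

s = 3.96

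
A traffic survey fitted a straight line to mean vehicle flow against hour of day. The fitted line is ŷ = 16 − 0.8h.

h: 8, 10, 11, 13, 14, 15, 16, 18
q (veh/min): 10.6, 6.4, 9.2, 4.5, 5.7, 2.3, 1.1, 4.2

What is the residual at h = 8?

r = 1

ŷ = 16 − 0.8·8 = 9.6
r = 10.6 − 9.6 = 1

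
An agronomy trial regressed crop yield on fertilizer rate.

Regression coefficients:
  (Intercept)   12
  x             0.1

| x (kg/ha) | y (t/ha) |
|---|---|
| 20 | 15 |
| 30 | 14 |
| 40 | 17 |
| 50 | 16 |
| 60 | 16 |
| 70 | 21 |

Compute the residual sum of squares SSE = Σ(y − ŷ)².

x=20: ŷ = 12 + 0.1·20 = 14; r = 15 − 14 = 1
x=30: ŷ = 12 + 0.1·30 = 15; r = 14 − 15 = -1
x=40: ŷ = 12 + 0.1·40 = 16; r = 17 − 16 = 1
x=50: ŷ = 12 + 0.1·50 = 17; r = 16 − 17 = -1
x=60: ŷ = 12 + 0.1·60 = 18; r = 16 − 18 = -2
x=70: ŷ = 12 + 0.1·70 = 19; r = 21 − 19 = 2
SSE = 1 + 1 + 1 + 1 + 4 + 4 = 12

SSE = 12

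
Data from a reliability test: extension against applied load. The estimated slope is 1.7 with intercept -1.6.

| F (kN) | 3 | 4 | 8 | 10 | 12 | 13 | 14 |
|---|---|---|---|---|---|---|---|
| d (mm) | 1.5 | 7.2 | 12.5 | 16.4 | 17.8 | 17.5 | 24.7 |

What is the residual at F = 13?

d̂ = -1.6 + 1.7·13 = 20.5
e = 17.5 − 20.5 = -3

e = -3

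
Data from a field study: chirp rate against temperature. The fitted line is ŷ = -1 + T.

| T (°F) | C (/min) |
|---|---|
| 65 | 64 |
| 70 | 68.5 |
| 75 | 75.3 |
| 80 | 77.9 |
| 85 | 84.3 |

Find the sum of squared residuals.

T=65: ŷ = -1 + 65 = 64; r = 64 − 64 = 0
T=70: ŷ = -1 + 70 = 69; r = 68.5 − 69 = -0.5
T=75: ŷ = -1 + 75 = 74; r = 75.3 − 74 = 1.3
T=80: ŷ = -1 + 80 = 79; r = 77.9 − 79 = -1.1
T=85: ŷ = -1 + 85 = 84; r = 84.3 − 84 = 0.3
SSE = 0 + 0.25 + 1.69 + 1.21 + 0.09 = 3.24

SSE = 3.24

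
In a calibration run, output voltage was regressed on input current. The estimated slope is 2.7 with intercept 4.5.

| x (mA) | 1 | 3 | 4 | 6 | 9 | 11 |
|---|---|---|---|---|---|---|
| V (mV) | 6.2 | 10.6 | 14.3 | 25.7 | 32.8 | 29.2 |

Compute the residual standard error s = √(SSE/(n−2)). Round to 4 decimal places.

s = 4.2426

x=1: V̂ = 4.5 + 2.7·1 = 7.2; e = 6.2 − 7.2 = -1
x=3: V̂ = 4.5 + 2.7·3 = 12.6; e = 10.6 − 12.6 = -2
x=4: V̂ = 4.5 + 2.7·4 = 15.3; e = 14.3 − 15.3 = -1
x=6: V̂ = 4.5 + 2.7·6 = 20.7; e = 25.7 − 20.7 = 5
x=9: V̂ = 4.5 + 2.7·9 = 28.8; e = 32.8 − 28.8 = 4
x=11: V̂ = 4.5 + 2.7·11 = 34.2; e = 29.2 − 34.2 = -5
SSE = 1 + 4 + 1 + 25 + 16 + 25 = 72
s = √(72/4) = √18 ≈ 4.2426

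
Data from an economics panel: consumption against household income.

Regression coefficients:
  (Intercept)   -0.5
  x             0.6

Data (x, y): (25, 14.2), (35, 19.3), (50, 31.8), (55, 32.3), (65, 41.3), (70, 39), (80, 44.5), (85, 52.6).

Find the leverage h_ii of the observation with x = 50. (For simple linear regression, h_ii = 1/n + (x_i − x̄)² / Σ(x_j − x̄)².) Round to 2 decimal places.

x̄ = (25 + 35 + 50 + 55 + 65 + 70 + 80 + 85)/8 = 58.125
Σ(x − x̄)² = 1097.27 + 534.766 + 66.0156 + 9.76562 + 47.2656 + 141.016 + 478.516 + 722.266 = 3096.88
h = 1/8 + (-8.125)²/3096.88 = 0.125 + 0.0213169 = 0.15

h = 0.15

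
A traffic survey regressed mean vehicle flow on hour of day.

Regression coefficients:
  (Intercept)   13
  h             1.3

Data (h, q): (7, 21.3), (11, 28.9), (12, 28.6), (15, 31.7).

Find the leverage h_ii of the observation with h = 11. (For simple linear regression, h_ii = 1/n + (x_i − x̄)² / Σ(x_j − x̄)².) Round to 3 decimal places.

h̄ = (7 + 11 + 12 + 15)/4 = 11.25
Σ(h − h̄)² = 18.0625 + 0.0625 + 0.5625 + 14.0625 = 32.75
h = 1/4 + (-0.25)²/32.75 = 0.25 + 0.0019084 = 0.252

h = 0.252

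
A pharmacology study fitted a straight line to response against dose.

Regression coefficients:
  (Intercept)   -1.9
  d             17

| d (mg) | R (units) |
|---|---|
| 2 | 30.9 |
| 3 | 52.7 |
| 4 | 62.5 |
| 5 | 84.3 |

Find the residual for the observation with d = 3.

R̂ = -1.9 + 17·3 = 49.1
e = 52.7 − 49.1 = 3.6

e = 3.6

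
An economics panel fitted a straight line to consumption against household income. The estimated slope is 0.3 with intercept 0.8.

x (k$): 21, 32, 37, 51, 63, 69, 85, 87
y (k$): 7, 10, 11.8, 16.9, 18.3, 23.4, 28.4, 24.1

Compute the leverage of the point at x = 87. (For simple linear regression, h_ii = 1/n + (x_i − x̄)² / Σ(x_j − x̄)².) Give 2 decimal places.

h = 0.36

x̄ = (21 + 32 + 37 + 51 + 63 + 69 + 85 + 87)/8 = 55.625
Σ(x − x̄)² = 1198.89 + 558.141 + 346.891 + 21.3906 + 54.3906 + 178.891 + 862.891 + 984.391 = 4205.88
h = 1/8 + (31.375)²/4205.88 = 0.125 + 0.234051 = 0.36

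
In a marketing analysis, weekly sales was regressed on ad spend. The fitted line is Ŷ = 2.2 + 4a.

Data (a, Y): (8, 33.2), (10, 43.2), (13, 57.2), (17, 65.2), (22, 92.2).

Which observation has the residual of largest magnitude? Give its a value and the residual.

a = 17, e = -5

a=8: Ŷ = 2.2 + 4·8 = 34.2; e = 33.2 − 34.2 = -1
a=10: Ŷ = 2.2 + 4·10 = 42.2; e = 43.2 − 42.2 = 1
a=13: Ŷ = 2.2 + 4·13 = 54.2; e = 57.2 − 54.2 = 3
a=17: Ŷ = 2.2 + 4·17 = 70.2; e = 65.2 − 70.2 = -5
a=22: Ŷ = 2.2 + 4·22 = 90.2; e = 92.2 − 90.2 = 2
Largest |e| is 5 at a = 17, residual -5.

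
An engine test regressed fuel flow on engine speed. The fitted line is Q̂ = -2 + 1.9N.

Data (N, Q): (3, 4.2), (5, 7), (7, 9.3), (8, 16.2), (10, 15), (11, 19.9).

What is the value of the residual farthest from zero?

r = 3

N=3: Q̂ = -2 + 1.9·3 = 3.7; r = 4.2 − 3.7 = 0.5
N=5: Q̂ = -2 + 1.9·5 = 7.5; r = 7 − 7.5 = -0.5
N=7: Q̂ = -2 + 1.9·7 = 11.3; r = 9.3 − 11.3 = -2
N=8: Q̂ = -2 + 1.9·8 = 13.2; r = 16.2 − 13.2 = 3
N=10: Q̂ = -2 + 1.9·10 = 17; r = 15 − 17 = -2
N=11: Q̂ = -2 + 1.9·11 = 18.9; r = 19.9 − 18.9 = 1
Largest |r| is 3 at N = 8, residual 3.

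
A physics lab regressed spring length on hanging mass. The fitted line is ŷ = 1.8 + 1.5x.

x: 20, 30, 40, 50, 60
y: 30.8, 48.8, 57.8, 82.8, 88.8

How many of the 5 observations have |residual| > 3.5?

x=20: ŷ = 1.8 + 1.5·20 = 31.8; e = 30.8 − 31.8 = -1
x=30: ŷ = 1.8 + 1.5·30 = 46.8; e = 48.8 − 46.8 = 2
x=40: ŷ = 1.8 + 1.5·40 = 61.8; e = 57.8 − 61.8 = -4
x=50: ŷ = 1.8 + 1.5·50 = 76.8; e = 82.8 − 76.8 = 6
x=60: ŷ = 1.8 + 1.5·60 = 91.8; e = 88.8 − 91.8 = -3
|e| > 3.5: x=40 (|e|=4), x=50 (|e|=6) → 2

2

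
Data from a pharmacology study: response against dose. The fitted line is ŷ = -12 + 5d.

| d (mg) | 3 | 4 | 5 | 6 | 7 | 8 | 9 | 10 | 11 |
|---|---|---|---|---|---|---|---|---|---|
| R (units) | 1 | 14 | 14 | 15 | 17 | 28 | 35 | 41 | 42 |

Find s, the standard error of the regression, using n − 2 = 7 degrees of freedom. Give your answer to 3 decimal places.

d=3: ŷ = -12 + 5·3 = 3; e = 1 − 3 = -2
d=4: ŷ = -12 + 5·4 = 8; e = 14 − 8 = 6
d=5: ŷ = -12 + 5·5 = 13; e = 14 − 13 = 1
d=6: ŷ = -12 + 5·6 = 18; e = 15 − 18 = -3
d=7: ŷ = -12 + 5·7 = 23; e = 17 − 23 = -6
d=8: ŷ = -12 + 5·8 = 28; e = 28 − 28 = 0
d=9: ŷ = -12 + 5·9 = 33; e = 35 − 33 = 2
d=10: ŷ = -12 + 5·10 = 38; e = 41 − 38 = 3
d=11: ŷ = -12 + 5·11 = 43; e = 42 − 43 = -1
SSE = 4 + 36 + 1 + 9 + 36 + 0 + 4 + 9 + 1 = 100
s = √(100/7) = √14.2857 ≈ 3.780

s = 3.780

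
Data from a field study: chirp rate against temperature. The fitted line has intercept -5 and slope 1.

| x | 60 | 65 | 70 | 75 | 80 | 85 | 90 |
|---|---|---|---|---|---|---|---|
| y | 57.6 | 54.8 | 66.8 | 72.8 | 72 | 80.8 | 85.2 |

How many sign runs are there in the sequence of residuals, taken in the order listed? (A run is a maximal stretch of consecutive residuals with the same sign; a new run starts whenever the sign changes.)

x=60: ŷ = -5 + 60 = 55; e = 57.6 − 55 = 2.6
x=65: ŷ = -5 + 65 = 60; e = 54.8 − 60 = -5.2
x=70: ŷ = -5 + 70 = 65; e = 66.8 − 65 = 1.8
x=75: ŷ = -5 + 75 = 70; e = 72.8 − 70 = 2.8
x=80: ŷ = -5 + 80 = 75; e = 72 − 75 = -3
x=85: ŷ = -5 + 85 = 80; e = 80.8 − 80 = 0.8
x=90: ŷ = -5 + 90 = 85; e = 85.2 − 85 = 0.2
Signs: + − + + − + +
Runs: +×1, −×1, +×2, −×1, +×2 → 5

5 runs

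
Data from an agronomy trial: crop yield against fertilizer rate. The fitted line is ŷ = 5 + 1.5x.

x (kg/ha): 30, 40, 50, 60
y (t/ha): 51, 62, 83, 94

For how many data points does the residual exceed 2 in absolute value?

x=30: ŷ = 5 + 1.5·30 = 50; r = 51 − 50 = 1
x=40: ŷ = 5 + 1.5·40 = 65; r = 62 − 65 = -3
x=50: ŷ = 5 + 1.5·50 = 80; r = 83 − 80 = 3
x=60: ŷ = 5 + 1.5·60 = 95; r = 94 − 95 = -1
|r| > 2: x=40 (|r|=3), x=50 (|r|=3) → 2

2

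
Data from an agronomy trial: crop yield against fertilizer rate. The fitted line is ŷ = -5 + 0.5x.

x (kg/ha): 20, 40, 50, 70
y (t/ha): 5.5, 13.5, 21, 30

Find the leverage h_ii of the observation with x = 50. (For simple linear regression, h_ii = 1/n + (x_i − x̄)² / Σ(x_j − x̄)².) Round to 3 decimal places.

h = 0.269

x̄ = (20 + 40 + 50 + 70)/4 = 45
Σ(x − x̄)² = 625 + 25 + 25 + 625 = 1300
h = 1/4 + (5)²/1300 = 0.25 + 0.0192308 = 0.269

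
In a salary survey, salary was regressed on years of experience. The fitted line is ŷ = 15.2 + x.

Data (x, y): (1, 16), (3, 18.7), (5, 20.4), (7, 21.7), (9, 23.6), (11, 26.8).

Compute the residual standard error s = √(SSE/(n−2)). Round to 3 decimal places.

s = 0.570

x=1: ŷ = 15.2 + 1 = 16.2; e = 16 − 16.2 = -0.2
x=3: ŷ = 15.2 + 3 = 18.2; e = 18.7 − 18.2 = 0.5
x=5: ŷ = 15.2 + 5 = 20.2; e = 20.4 − 20.2 = 0.2
x=7: ŷ = 15.2 + 7 = 22.2; e = 21.7 − 22.2 = -0.5
x=9: ŷ = 15.2 + 9 = 24.2; e = 23.6 − 24.2 = -0.6
x=11: ŷ = 15.2 + 11 = 26.2; e = 26.8 − 26.2 = 0.6
SSE = 0.04 + 0.25 + 0.04 + 0.25 + 0.36 + 0.36 = 1.3
s = √(1.3/4) = √0.325 ≈ 0.570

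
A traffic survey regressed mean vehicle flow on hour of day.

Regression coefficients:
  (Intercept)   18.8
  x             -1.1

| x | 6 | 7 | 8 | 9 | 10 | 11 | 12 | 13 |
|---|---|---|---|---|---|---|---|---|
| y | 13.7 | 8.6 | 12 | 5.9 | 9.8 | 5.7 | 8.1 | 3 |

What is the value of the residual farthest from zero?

e = -3

x=6: ŷ = 18.8 − 1.1·6 = 12.2; e = 13.7 − 12.2 = 1.5
x=7: ŷ = 18.8 − 1.1·7 = 11.1; e = 8.6 − 11.1 = -2.5
x=8: ŷ = 18.8 − 1.1·8 = 10; e = 12 − 10 = 2
x=9: ŷ = 18.8 − 1.1·9 = 8.9; e = 5.9 − 8.9 = -3
x=10: ŷ = 18.8 − 1.1·10 = 7.8; e = 9.8 − 7.8 = 2
x=11: ŷ = 18.8 − 1.1·11 = 6.7; e = 5.7 − 6.7 = -1
x=12: ŷ = 18.8 − 1.1·12 = 5.6; e = 8.1 − 5.6 = 2.5
x=13: ŷ = 18.8 − 1.1·13 = 4.5; e = 3 − 4.5 = -1.5
Largest |e| is 3 at x = 9, residual -3.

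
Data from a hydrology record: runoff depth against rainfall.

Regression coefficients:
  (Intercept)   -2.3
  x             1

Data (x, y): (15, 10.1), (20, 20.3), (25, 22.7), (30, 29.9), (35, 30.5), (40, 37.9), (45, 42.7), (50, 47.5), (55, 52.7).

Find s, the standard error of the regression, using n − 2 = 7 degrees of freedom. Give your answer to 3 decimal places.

x=15: ŷ = -2.3 + 15 = 12.7; e = 10.1 − 12.7 = -2.6
x=20: ŷ = -2.3 + 20 = 17.7; e = 20.3 − 17.7 = 2.6
x=25: ŷ = -2.3 + 25 = 22.7; e = 22.7 − 22.7 = 0
x=30: ŷ = -2.3 + 30 = 27.7; e = 29.9 − 27.7 = 2.2
x=35: ŷ = -2.3 + 35 = 32.7; e = 30.5 − 32.7 = -2.2
x=40: ŷ = -2.3 + 40 = 37.7; e = 37.9 − 37.7 = 0.2
x=45: ŷ = -2.3 + 45 = 42.7; e = 42.7 − 42.7 = 0
x=50: ŷ = -2.3 + 50 = 47.7; e = 47.5 − 47.7 = -0.2
x=55: ŷ = -2.3 + 55 = 52.7; e = 52.7 − 52.7 = 0
SSE = 6.76 + 6.76 + 0 + 4.84 + 4.84 + 0.04 + 0 + 0.04 + 0 = 23.28
s = √(23.28/7) = √3.32571 ≈ 1.824

s = 1.824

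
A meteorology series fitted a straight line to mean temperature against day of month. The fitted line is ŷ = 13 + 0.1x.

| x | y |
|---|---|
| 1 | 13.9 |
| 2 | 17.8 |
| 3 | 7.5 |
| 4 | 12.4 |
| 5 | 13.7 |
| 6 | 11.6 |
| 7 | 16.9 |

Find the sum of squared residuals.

SSE = 70.72

x=1: ŷ = 13 + 0.1·1 = 13.1; r = 13.9 − 13.1 = 0.8
x=2: ŷ = 13 + 0.1·2 = 13.2; r = 17.8 − 13.2 = 4.6
x=3: ŷ = 13 + 0.1·3 = 13.3; r = 7.5 − 13.3 = -5.8
x=4: ŷ = 13 + 0.1·4 = 13.4; r = 12.4 − 13.4 = -1
x=5: ŷ = 13 + 0.1·5 = 13.5; r = 13.7 − 13.5 = 0.2
x=6: ŷ = 13 + 0.1·6 = 13.6; r = 11.6 − 13.6 = -2
x=7: ŷ = 13 + 0.1·7 = 13.7; r = 16.9 − 13.7 = 3.2
SSE = 0.64 + 21.16 + 33.64 + 1 + 0.04 + 4 + 10.24 = 70.72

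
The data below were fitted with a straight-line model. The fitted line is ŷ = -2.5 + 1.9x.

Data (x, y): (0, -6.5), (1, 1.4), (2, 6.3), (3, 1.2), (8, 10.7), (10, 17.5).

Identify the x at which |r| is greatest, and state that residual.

x=0: ŷ = -2.5 + 1.9·0 = -2.5; r = -6.5 − (-2.5) = -4
x=1: ŷ = -2.5 + 1.9·1 = -0.6; r = 1.4 − (-0.6) = 2
x=2: ŷ = -2.5 + 1.9·2 = 1.3; r = 6.3 − 1.3 = 5
x=3: ŷ = -2.5 + 1.9·3 = 3.2; r = 1.2 − 3.2 = -2
x=8: ŷ = -2.5 + 1.9·8 = 12.7; r = 10.7 − 12.7 = -2
x=10: ŷ = -2.5 + 1.9·10 = 16.5; r = 17.5 − 16.5 = 1
Largest |r| is 5 at x = 2, residual 5.

x = 2, r = 5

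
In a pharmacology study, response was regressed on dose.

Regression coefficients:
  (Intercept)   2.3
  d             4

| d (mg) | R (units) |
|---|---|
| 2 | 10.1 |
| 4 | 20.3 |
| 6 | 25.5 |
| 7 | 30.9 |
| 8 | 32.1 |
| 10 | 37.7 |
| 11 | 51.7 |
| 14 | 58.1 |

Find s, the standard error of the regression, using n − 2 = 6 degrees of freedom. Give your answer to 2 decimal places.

s = 3.17

d=2: R̂ = 2.3 + 4·2 = 10.3; e = 10.1 − 10.3 = -0.2
d=4: R̂ = 2.3 + 4·4 = 18.3; e = 20.3 − 18.3 = 2
d=6: R̂ = 2.3 + 4·6 = 26.3; e = 25.5 − 26.3 = -0.8
d=7: R̂ = 2.3 + 4·7 = 30.3; e = 30.9 − 30.3 = 0.6
d=8: R̂ = 2.3 + 4·8 = 34.3; e = 32.1 − 34.3 = -2.2
d=10: R̂ = 2.3 + 4·10 = 42.3; e = 37.7 − 42.3 = -4.6
d=11: R̂ = 2.3 + 4·11 = 46.3; e = 51.7 − 46.3 = 5.4
d=14: R̂ = 2.3 + 4·14 = 58.3; e = 58.1 − 58.3 = -0.2
SSE = 0.04 + 4 + 0.64 + 0.36 + 4.84 + 21.16 + 29.16 + 0.04 = 60.24
s = √(60.24/6) = √10.04 ≈ 3.17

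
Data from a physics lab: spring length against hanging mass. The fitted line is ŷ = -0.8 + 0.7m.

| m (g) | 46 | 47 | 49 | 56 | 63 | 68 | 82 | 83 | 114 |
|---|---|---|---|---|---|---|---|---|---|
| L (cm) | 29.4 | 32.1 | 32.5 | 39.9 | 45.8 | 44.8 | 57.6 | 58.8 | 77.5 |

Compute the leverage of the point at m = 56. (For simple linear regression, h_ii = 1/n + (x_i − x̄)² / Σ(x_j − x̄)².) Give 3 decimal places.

h = 0.145

m̄ = (46 + 47 + 49 + 56 + 63 + 68 + 82 + 83 + 114)/9 = 67.5556
Σ(m − m̄)² = 464.642 + 422.531 + 344.309 + 133.531 + 20.7531 + 0.197531 + 208.642 + 238.531 + 2157.09 = 3990.22
h = 1/9 + (-11.5556)²/3990.22 = 0.111111 + 0.0334645 = 0.145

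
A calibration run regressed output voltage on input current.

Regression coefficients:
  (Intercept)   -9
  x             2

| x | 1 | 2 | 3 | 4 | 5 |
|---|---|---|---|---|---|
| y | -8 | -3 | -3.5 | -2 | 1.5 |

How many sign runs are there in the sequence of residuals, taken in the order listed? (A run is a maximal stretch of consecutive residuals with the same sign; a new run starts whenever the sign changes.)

4 runs

x=1: ŷ = -9 + 2·1 = -7; e = -8 − (-7) = -1
x=2: ŷ = -9 + 2·2 = -5; e = -3 − (-5) = 2
x=3: ŷ = -9 + 2·3 = -3; e = -3.5 − (-3) = -0.5
x=4: ŷ = -9 + 2·4 = -1; e = -2 − (-1) = -1
x=5: ŷ = -9 + 2·5 = 1; e = 1.5 − 1 = 0.5
Signs: − + − − +
Runs: −×1, +×1, −×2, +×1 → 4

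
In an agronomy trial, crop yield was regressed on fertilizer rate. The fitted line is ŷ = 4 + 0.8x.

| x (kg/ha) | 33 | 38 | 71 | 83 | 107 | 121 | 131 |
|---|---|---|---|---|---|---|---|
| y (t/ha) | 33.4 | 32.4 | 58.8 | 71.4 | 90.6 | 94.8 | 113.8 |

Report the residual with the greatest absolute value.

x=33: ŷ = 4 + 0.8·33 = 30.4; e = 33.4 − 30.4 = 3
x=38: ŷ = 4 + 0.8·38 = 34.4; e = 32.4 − 34.4 = -2
x=71: ŷ = 4 + 0.8·71 = 60.8; e = 58.8 − 60.8 = -2
x=83: ŷ = 4 + 0.8·83 = 70.4; e = 71.4 − 70.4 = 1
x=107: ŷ = 4 + 0.8·107 = 89.6; e = 90.6 − 89.6 = 1
x=121: ŷ = 4 + 0.8·121 = 100.8; e = 94.8 − 100.8 = -6
x=131: ŷ = 4 + 0.8·131 = 108.8; e = 113.8 − 108.8 = 5
Largest |e| is 6 at x = 121, residual -6.

e = -6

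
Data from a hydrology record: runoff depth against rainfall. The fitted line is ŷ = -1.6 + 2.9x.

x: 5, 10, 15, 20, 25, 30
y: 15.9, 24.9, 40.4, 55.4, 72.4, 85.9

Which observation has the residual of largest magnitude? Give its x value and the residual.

x = 5, e = 3

x=5: ŷ = -1.6 + 2.9·5 = 12.9; e = 15.9 − 12.9 = 3
x=10: ŷ = -1.6 + 2.9·10 = 27.4; e = 24.9 − 27.4 = -2.5
x=15: ŷ = -1.6 + 2.9·15 = 41.9; e = 40.4 − 41.9 = -1.5
x=20: ŷ = -1.6 + 2.9·20 = 56.4; e = 55.4 − 56.4 = -1
x=25: ŷ = -1.6 + 2.9·25 = 70.9; e = 72.4 − 70.9 = 1.5
x=30: ŷ = -1.6 + 2.9·30 = 85.4; e = 85.9 − 85.4 = 0.5
Largest |e| is 3 at x = 5, residual 3.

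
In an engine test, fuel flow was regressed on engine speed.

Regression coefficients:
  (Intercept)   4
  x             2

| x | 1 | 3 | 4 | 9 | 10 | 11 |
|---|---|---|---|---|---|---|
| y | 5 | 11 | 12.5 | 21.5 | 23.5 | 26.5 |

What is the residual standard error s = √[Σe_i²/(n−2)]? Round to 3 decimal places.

x=1: ŷ = 4 + 2·1 = 6; e = 5 − 6 = -1
x=3: ŷ = 4 + 2·3 = 10; e = 11 − 10 = 1
x=4: ŷ = 4 + 2·4 = 12; e = 12.5 − 12 = 0.5
x=9: ŷ = 4 + 2·9 = 22; e = 21.5 − 22 = -0.5
x=10: ŷ = 4 + 2·10 = 24; e = 23.5 − 24 = -0.5
x=11: ŷ = 4 + 2·11 = 26; e = 26.5 − 26 = 0.5
SSE = 1 + 1 + 0.25 + 0.25 + 0.25 + 0.25 = 3
s = √(3/4) = √0.75 ≈ 0.866

s = 0.866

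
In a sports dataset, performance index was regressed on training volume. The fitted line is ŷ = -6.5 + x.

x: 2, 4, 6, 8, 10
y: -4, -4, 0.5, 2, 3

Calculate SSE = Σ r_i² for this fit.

SSE = 4

x=2: ŷ = -6.5 + 2 = -4.5; r = -4 − (-4.5) = 0.5
x=4: ŷ = -6.5 + 4 = -2.5; r = -4 − (-2.5) = -1.5
x=6: ŷ = -6.5 + 6 = -0.5; r = 0.5 − (-0.5) = 1
x=8: ŷ = -6.5 + 8 = 1.5; r = 2 − 1.5 = 0.5
x=10: ŷ = -6.5 + 10 = 3.5; r = 3 − 3.5 = -0.5
SSE = 0.25 + 2.25 + 1 + 0.25 + 0.25 = 4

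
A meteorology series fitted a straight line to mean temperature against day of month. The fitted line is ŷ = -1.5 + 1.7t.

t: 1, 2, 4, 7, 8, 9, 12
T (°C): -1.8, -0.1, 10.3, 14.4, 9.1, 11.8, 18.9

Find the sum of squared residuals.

t=1: ŷ = -1.5 + 1.7·1 = 0.2; r = -1.8 − 0.2 = -2
t=2: ŷ = -1.5 + 1.7·2 = 1.9; r = -0.1 − 1.9 = -2
t=4: ŷ = -1.5 + 1.7·4 = 5.3; r = 10.3 − 5.3 = 5
t=7: ŷ = -1.5 + 1.7·7 = 10.4; r = 14.4 − 10.4 = 4
t=8: ŷ = -1.5 + 1.7·8 = 12.1; r = 9.1 − 12.1 = -3
t=9: ŷ = -1.5 + 1.7·9 = 13.8; r = 11.8 − 13.8 = -2
t=12: ŷ = -1.5 + 1.7·12 = 18.9; r = 18.9 − 18.9 = 0
SSE = 4 + 4 + 25 + 16 + 9 + 4 + 0 = 62

SSE = 62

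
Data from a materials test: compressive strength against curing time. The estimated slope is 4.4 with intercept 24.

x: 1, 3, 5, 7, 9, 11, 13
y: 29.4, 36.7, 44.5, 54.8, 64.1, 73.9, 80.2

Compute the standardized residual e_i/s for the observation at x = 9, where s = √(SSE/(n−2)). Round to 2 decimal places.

0.42

x=1: ŷ = 24 + 4.4·1 = 28.4; e = 29.4 − 28.4 = 1
x=3: ŷ = 24 + 4.4·3 = 37.2; e = 36.7 − 37.2 = -0.5
x=5: ŷ = 24 + 4.4·5 = 46; e = 44.5 − 46 = -1.5
x=7: ŷ = 24 + 4.4·7 = 54.8; e = 54.8 − 54.8 = 0
x=9: ŷ = 24 + 4.4·9 = 63.6; e = 64.1 − 63.6 = 0.5
x=11: ŷ = 24 + 4.4·11 = 72.4; e = 73.9 − 72.4 = 1.5
x=13: ŷ = 24 + 4.4·13 = 81.2; e = 80.2 − 81.2 = -1
SSE = 1 + 0.25 + 2.25 + 0 + 0.25 + 2.25 + 1 = 7
s = √(7/5) = 1.18322
e/s = 0.5 / 1.18322 = 0.42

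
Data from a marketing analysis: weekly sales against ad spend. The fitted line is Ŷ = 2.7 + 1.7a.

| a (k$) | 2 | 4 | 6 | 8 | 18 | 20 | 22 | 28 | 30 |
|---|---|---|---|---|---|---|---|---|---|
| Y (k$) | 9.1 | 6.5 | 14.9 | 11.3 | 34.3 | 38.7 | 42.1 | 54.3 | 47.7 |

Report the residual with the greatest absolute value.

r = -6

a=2: Ŷ = 2.7 + 1.7·2 = 6.1; r = 9.1 − 6.1 = 3
a=4: Ŷ = 2.7 + 1.7·4 = 9.5; r = 6.5 − 9.5 = -3
a=6: Ŷ = 2.7 + 1.7·6 = 12.9; r = 14.9 − 12.9 = 2
a=8: Ŷ = 2.7 + 1.7·8 = 16.3; r = 11.3 − 16.3 = -5
a=18: Ŷ = 2.7 + 1.7·18 = 33.3; r = 34.3 − 33.3 = 1
a=20: Ŷ = 2.7 + 1.7·20 = 36.7; r = 38.7 − 36.7 = 2
a=22: Ŷ = 2.7 + 1.7·22 = 40.1; r = 42.1 − 40.1 = 2
a=28: Ŷ = 2.7 + 1.7·28 = 50.3; r = 54.3 − 50.3 = 4
a=30: Ŷ = 2.7 + 1.7·30 = 53.7; r = 47.7 − 53.7 = -6
Largest |r| is 6 at a = 30, residual -6.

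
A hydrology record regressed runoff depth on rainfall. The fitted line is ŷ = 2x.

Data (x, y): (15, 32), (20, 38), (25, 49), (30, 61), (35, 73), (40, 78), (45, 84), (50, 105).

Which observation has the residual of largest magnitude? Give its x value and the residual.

x=15: ŷ = 2·15 = 30; r = 32 − 30 = 2
x=20: ŷ = 2·20 = 40; r = 38 − 40 = -2
x=25: ŷ = 2·25 = 50; r = 49 − 50 = -1
x=30: ŷ = 2·30 = 60; r = 61 − 60 = 1
x=35: ŷ = 2·35 = 70; r = 73 − 70 = 3
x=40: ŷ = 2·40 = 80; r = 78 − 80 = -2
x=45: ŷ = 2·45 = 90; r = 84 − 90 = -6
x=50: ŷ = 2·50 = 100; r = 105 − 100 = 5
Largest |r| is 6 at x = 45, residual -6.

x = 45, r = -6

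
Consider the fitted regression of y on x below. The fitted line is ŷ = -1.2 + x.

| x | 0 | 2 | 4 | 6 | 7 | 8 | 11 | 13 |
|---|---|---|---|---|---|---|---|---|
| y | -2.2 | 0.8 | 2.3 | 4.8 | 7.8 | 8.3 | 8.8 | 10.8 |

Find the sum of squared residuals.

x=0: ŷ = -1.2 + 0 = -1.2; e = -2.2 − (-1.2) = -1
x=2: ŷ = -1.2 + 2 = 0.8; e = 0.8 − 0.8 = 0
x=4: ŷ = -1.2 + 4 = 2.8; e = 2.3 − 2.8 = -0.5
x=6: ŷ = -1.2 + 6 = 4.8; e = 4.8 − 4.8 = 0
x=7: ŷ = -1.2 + 7 = 5.8; e = 7.8 − 5.8 = 2
x=8: ŷ = -1.2 + 8 = 6.8; e = 8.3 − 6.8 = 1.5
x=11: ŷ = -1.2 + 11 = 9.8; e = 8.8 − 9.8 = -1
x=13: ŷ = -1.2 + 13 = 11.8; e = 10.8 − 11.8 = -1
SSE = 1 + 0 + 0.25 + 0 + 4 + 2.25 + 1 + 1 = 9.5

SSE = 9.5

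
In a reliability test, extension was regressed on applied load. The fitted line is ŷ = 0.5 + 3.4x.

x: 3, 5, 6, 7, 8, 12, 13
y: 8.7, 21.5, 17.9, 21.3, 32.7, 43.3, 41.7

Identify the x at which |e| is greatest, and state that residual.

x=3: ŷ = 0.5 + 3.4·3 = 10.7; e = 8.7 − 10.7 = -2
x=5: ŷ = 0.5 + 3.4·5 = 17.5; e = 21.5 − 17.5 = 4
x=6: ŷ = 0.5 + 3.4·6 = 20.9; e = 17.9 − 20.9 = -3
x=7: ŷ = 0.5 + 3.4·7 = 24.3; e = 21.3 − 24.3 = -3
x=8: ŷ = 0.5 + 3.4·8 = 27.7; e = 32.7 − 27.7 = 5
x=12: ŷ = 0.5 + 3.4·12 = 41.3; e = 43.3 − 41.3 = 2
x=13: ŷ = 0.5 + 3.4·13 = 44.7; e = 41.7 − 44.7 = -3
Largest |e| is 5 at x = 8, residual 5.

x = 8, e = 5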